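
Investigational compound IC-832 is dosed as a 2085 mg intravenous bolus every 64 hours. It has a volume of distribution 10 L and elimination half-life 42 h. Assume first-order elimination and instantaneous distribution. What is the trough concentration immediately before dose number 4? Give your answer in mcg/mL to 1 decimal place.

106.5 mcg/mL

f = (1/2)^(τ/t½) = (1/2)^(64/42) ≈ 0.3478.
C₀ = D/Vd = 2085/10 ≈ 208.500 mcg/mL.
Before the 4th dose, 3 doses have been given. Superposition: Cmin = C₀·(f + f² + … + f^3).
≈ 208.500 × (0.3478 + 0.1210 + 0.0421) ≈ 208.500 × 0.5109 ≈ 106.523 mcg/mL.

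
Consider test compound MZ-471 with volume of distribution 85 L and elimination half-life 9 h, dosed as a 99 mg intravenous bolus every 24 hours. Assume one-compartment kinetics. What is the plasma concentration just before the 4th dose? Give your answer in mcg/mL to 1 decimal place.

0.2 mcg/mL

f = (1/2)^(τ/t½) = (1/2)^(24/9) ≈ 0.1575.
C₀ = D/Vd = 99/85 ≈ 1.165 mcg/mL.
Before the 4th dose, 3 doses have been given. Superposition: Cmin = C₀·(f + f² + … + f^3).
≈ 1.165 × (0.1575 + 0.0248 + 0.0039) ≈ 1.165 × 0.1862 ≈ 0.217 mcg/mL.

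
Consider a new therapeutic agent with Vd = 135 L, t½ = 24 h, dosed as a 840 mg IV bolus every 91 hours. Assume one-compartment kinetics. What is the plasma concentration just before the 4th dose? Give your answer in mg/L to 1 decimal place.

f = (1/2)^(τ/t½) = (1/2)^(91/24) ≈ 0.0722.
C₀ = D/Vd = 840/135 ≈ 6.222 mg/L.
Before the 4th dose, 3 doses have been given. Superposition: Cmin = C₀·(f + f² + … + f^3).
≈ 6.222 × (0.0722 + 0.0052 + 0.0004) ≈ 6.222 × 0.0778 ≈ 0.484 mg/L.

0.5 mg/L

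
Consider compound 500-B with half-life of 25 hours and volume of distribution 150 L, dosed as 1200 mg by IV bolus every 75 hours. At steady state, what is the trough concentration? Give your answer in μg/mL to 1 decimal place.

τ = 75 h = 3 half-lives, so f = (1/2)^3 = 0.125.
At steady state, R = 1/(1 − 0.125) = 8/7.
Single-dose peak C₀ = D/Vd = 1200/150 = 8 μg/mL.
Steady-state peak Cmax,ss = C₀·R = 8 × 8/7 ≈ 9.143 μg/mL.
Steady-state trough Cmin,ss = Cmax,ss·f ≈ 9.143 × 0.125 ≈ 1.143 μg/mL.

1.1 μg/mL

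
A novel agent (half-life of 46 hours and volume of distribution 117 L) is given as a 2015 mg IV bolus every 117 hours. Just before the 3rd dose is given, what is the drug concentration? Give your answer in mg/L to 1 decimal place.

3.5 mg/L

f = (1/2)^(τ/t½) = (1/2)^(117/46) ≈ 0.1715.
C₀ = D/Vd = 2015/117 ≈ 17.222 mg/L.
Before the 3rd dose, 2 doses have been given. Superposition: Cmin = C₀·(f + f²).
≈ 17.222 × (0.1715 + 0.0294) ≈ 17.222 × 0.2009 ≈ 3.460 mg/L.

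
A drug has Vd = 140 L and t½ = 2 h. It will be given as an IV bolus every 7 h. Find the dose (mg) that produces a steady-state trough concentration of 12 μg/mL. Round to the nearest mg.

τ/t½ = 7/2 ≈ 3.5, so f = (1/2)^(7/2) ≈ 0.088388.
Cmin,ss = (D/Vd)·f/(1−f), so D = Cmin,ss·Vd·(1−f)/f.
D = 12 × 140 × (1−f)/f ≈ 12 × 140 × 10.31375 ≈ 17327.10 mg.

17327 mg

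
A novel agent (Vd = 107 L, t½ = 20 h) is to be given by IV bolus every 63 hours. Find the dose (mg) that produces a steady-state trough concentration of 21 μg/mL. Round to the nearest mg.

17699 mg

τ/t½ = 63/20 ≈ 3.15, so f = (1/2)^(63/20) ≈ 0.112656.
Cmin,ss = (D/Vd)·f/(1−f), so D = Cmin,ss·Vd·(1−f)/f.
D = 21 × 107 × (1−f)/f ≈ 21 × 107 × 7.87658 ≈ 17698.68 mg.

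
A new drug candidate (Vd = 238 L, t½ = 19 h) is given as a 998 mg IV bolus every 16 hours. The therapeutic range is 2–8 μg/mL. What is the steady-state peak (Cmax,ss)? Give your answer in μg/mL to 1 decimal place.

9.5 μg/mL

k = ln2/t½ = ln2/19 ≈ 0.036481 h⁻¹; fraction remaining f = e^(−kτ) = e^(−0.036481×16) ≈ 0.5578.
Accumulation ratio R = 1/(1 − f) ≈ 1/0.4422 ≈ 2.2614.
Each bolus raises the concentration by D/Vd = 998/238 ≈ 4.193 μg/mL.
Steady-state peak Cmax,ss = C₀·R ≈ 4.193 × 2.2614 ≈ 9.482 μg/mL.
Peak 9.5 μg/mL vs MTC 8 μg/mL: exceeds toxic threshold.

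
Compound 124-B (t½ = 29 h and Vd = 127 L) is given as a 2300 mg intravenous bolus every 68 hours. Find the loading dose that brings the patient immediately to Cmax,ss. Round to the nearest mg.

f = (1/2)^(68/29) ≈ 0.196851; accumulation ratio R = 1/(1−f) ≈ 1.24510.
Loading dose to hit Cmax,ss on first dose: D_load = D_maint·R ≈ 2300 × 1.24510 ≈ 2863.73 mg.

2864 mg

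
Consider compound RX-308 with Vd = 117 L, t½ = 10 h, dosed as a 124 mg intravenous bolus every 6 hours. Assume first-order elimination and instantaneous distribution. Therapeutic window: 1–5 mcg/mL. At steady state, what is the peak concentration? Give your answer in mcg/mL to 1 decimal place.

3.1 mcg/mL

k = ln2/t½ = ln2/10 ≈ 0.069315 h⁻¹; fraction remaining f = e^(−kτ) = e^(−0.069315×6) ≈ 0.6598.
At steady state, accumulation factor R = 1/(1 − e^(−kτ)) ≈ 2.9394.
Each bolus raises the concentration by D/Vd = 124/117 ≈ 1.060 mcg/mL.
Cmax,ss = C₀/(1 − f) ≈ 1.060/0.3402 ≈ 3.116 mcg/mL.
Peak 3.1 mcg/mL vs MTC 5 mcg/mL: below toxic threshold.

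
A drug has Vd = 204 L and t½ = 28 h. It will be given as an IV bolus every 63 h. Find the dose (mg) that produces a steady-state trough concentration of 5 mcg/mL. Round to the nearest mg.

τ/t½ = 63/28 ≈ 2.25, so f = (1/2)^(63/28) ≈ 0.210224.
Cmin,ss = (D/Vd)·f/(1−f), so D = Cmin,ss·Vd·(1−f)/f.
D = 5 × 204 × (1−f)/f ≈ 5 × 204 × 3.75683 ≈ 3831.97 mg.

3832 mg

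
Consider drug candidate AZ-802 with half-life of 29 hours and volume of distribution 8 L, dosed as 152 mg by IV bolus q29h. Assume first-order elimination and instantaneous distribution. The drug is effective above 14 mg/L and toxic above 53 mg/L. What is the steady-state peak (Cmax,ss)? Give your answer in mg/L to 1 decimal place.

The dosing interval is 1 half-life, so f = 2^(−1) = 0.5.
Accumulation ratio R = 1/(1 − f) = 1/0.5 = 2/1.
Single-dose peak C₀ = D/Vd = 152/8 = 19 mg/L.
Steady-state peak Cmax,ss = C₀·R = 19 × 2/1 ≈ 38.000 mg/L.
Peak 38.0 mg/L vs MTC 53 mg/L: below toxic threshold.

38.0 mg/L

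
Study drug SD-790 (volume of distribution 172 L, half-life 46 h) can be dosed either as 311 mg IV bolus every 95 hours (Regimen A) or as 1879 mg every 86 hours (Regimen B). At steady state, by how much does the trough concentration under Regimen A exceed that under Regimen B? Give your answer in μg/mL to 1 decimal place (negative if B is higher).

Regimen A: f = (1/2)^(95/46) ≈ 0.2390; Cmin,ss = (311/172)·f/(1−f) ≈ 0.568 μg/mL.
Regimen B: f = (1/2)^(86/46) ≈ 0.2737; Cmin,ss = (1879/172)·f/(1−f) ≈ 4.117 μg/mL.
Difference ≈ 0.568 − 4.117 ≈ -3.549 μg/mL.

-3.5 μg/mL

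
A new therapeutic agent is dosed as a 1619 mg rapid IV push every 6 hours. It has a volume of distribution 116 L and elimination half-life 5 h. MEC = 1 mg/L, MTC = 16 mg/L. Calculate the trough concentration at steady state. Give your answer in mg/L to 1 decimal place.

10.8 mg/L

τ/t½ = 6/5 ≈ 1.2, so fraction remaining f = (1/2)^(6/5) ≈ 0.4353.
At steady state, accumulation factor R = 1/(1 − e^(−kτ)) ≈ 1.7709.
Single-dose peak C₀ = D/Vd = 1619/116 ≈ 13.957 mg/L.
Cmax,ss = C₀/(1 − f) ≈ 13.957/0.5647 ≈ 24.716 mg/L.
Steady-state trough Cmin,ss = Cmax,ss·f ≈ 24.716 × 0.4353 ≈ 10.759 mg/L.
Trough 10.8 mg/L vs MEC 1 mg/L: adequate.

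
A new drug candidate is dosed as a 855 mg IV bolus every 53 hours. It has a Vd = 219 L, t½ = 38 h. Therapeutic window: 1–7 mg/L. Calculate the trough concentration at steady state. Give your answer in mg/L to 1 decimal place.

Over one 53-h interval, 53/38 ≈ 1.3947 half-lives elapse, leaving f ≈ 0.3803 of each dose.
Accumulation ratio R = 1/(1 − f) ≈ 1/0.6197 ≈ 1.6137.
Single-dose peak C₀ = D/Vd = 855/219 ≈ 3.904 mg/L.
Cmax,ss = C₀/(1 − f) ≈ 3.904/0.6197 ≈ 6.300 mg/L.
One interval later, Cmin,ss = Cmax,ss·e^(−kτ) ≈ 6.300 × 0.3803 ≈ 2.396 mg/L.
Trough 2.4 mg/L vs MEC 1 mg/L: adequate.

2.4 mg/L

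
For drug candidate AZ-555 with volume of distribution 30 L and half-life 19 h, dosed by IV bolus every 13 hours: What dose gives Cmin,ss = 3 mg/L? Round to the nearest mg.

55 mg

τ/t½ = 13/19 ≈ 0.68421, so f = (1/2)^(13/19) ≈ 0.622346.
Cmin,ss = (D/Vd)·f/(1−f), so D = Cmin,ss·Vd·(1−f)/f.
D = 3 × 30 × (1−f)/f ≈ 3 × 30 × 0.60682 ≈ 54.61 mg.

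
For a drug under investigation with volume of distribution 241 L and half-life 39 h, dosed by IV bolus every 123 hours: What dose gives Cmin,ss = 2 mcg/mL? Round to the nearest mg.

3808 mg

τ/t½ = 123/39 ≈ 3.1538, so f = (1/2)^(123/39) ≈ 0.112356.
Cmin,ss = (D/Vd)·f/(1−f), so D = Cmin,ss·Vd·(1−f)/f.
D = 2 × 241 × (1−f)/f ≈ 2 × 241 × 7.90028 ≈ 3807.93 mg.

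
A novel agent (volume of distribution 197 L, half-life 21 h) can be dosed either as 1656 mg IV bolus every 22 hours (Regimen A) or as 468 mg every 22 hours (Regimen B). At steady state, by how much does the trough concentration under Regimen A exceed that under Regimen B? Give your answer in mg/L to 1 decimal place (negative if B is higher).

5.7 mg/L

Regimen A: f = (1/2)^(22/21) ≈ 0.4838; Cmin,ss = (1656/197)·f/(1−f) ≈ 7.878 mg/L.
Regimen B: f = (1/2)^(22/21) ≈ 0.4838; Cmin,ss = (468/197)·f/(1−f) ≈ 2.227 mg/L.
Difference ≈ 7.878 − 2.227 ≈ 5.651 mg/L.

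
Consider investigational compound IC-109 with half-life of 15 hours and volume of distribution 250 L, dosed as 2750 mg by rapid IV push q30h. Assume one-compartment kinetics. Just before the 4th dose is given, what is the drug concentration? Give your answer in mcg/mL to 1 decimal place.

3.6 mcg/mL

f = (1/2)^(τ/t½) = (1/2)^(30/15) ≈ 0.2500.
C₀ = D/Vd = 2750/250 ≈ 11.000 mcg/mL.
Before the 4th dose, 3 doses have been given. Superposition: Cmin = C₀·(f + f² + … + f^3).
≈ 11.000 × (0.2500 + 0.0625 + 0.0156) ≈ 11.000 × 0.3281 ≈ 3.609 mcg/mL.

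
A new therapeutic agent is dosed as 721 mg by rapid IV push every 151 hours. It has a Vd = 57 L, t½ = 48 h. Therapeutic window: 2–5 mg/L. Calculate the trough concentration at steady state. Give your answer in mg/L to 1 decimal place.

Over one 151-h interval, 151/48 ≈ 3.1458 half-lives elapse, leaving f ≈ 0.1130 of each dose.
Accumulation ratio R = 1/(1 − f) ≈ 1/0.8870 ≈ 1.1274.
Each bolus raises the concentration by D/Vd = 721/57 ≈ 12.649 mg/L.
Cmax,ss = C₀/(1 − f) ≈ 12.649/0.8870 ≈ 14.260 mg/L.
Steady-state trough Cmin,ss = Cmax,ss·f ≈ 14.260 × 0.1130 ≈ 1.611 mg/L.
Trough 1.6 mg/L vs MEC 2 mg/L: subtherapeutic.

1.6 mg/L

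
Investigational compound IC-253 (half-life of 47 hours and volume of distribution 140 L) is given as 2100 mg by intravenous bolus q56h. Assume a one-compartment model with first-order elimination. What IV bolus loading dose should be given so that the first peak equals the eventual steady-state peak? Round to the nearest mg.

f = (1/2)^(56/47) ≈ 0.437851; accumulation ratio R = 1/(1−f) ≈ 1.77889.
Loading dose to hit Cmax,ss on first dose: D_load = D_maint·R ≈ 2100 × 1.77889 ≈ 3735.67 mg.

3736 mg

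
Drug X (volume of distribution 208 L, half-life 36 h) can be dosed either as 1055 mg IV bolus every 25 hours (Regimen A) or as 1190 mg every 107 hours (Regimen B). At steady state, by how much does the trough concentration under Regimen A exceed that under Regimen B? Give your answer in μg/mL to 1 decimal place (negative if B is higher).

Regimen A: f = (1/2)^(25/36) ≈ 0.6179; Cmin,ss = (1055/208)·f/(1−f) ≈ 8.202 μg/mL.
Regimen B: f = (1/2)^(107/36) ≈ 0.1274; Cmin,ss = (1190/208)·f/(1−f) ≈ 0.835 μg/mL.
Difference ≈ 8.202 − 0.835 ≈ 7.367 μg/mL.

7.4 μg/mL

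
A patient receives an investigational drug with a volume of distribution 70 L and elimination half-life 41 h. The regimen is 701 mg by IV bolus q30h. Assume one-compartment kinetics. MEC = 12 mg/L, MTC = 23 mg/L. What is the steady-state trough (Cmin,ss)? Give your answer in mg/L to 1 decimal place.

Over one 30-h interval, 30/41 ≈ 0.73171 half-lives elapse, leaving f ≈ 0.6022 of each dose.
At steady state, accumulation factor R = 1/(1 − e^(−kτ)) ≈ 2.5138.
Single-dose peak C₀ = D/Vd = 701/70 ≈ 10.014 mg/L.
Steady-state peak Cmax,ss = C₀·R ≈ 10.014 × 2.5138 ≈ 25.173 mg/L.
Steady-state trough Cmin,ss = Cmax,ss·f ≈ 25.173 × 0.6022 ≈ 15.159 mg/L.
Trough 15.2 mg/L vs MEC 12 mg/L: adequate.

15.2 mg/L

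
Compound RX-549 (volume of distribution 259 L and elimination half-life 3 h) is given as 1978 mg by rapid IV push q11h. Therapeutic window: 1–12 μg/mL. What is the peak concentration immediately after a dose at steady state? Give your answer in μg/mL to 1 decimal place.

k = ln2/t½ = ln2/3 ≈ 0.231049 h⁻¹; fraction remaining f = e^(−kτ) = e^(−0.231049×11) ≈ 0.0787.
Accumulation ratio R = 1/(1 − f) ≈ 1/0.9213 ≈ 1.0854.
Single-dose peak C₀ = D/Vd = 1978/259 ≈ 7.637 μg/mL.
Steady-state peak Cmax,ss = C₀·R ≈ 7.637 × 1.0854 ≈ 8.289 μg/mL.
Peak 8.3 μg/mL vs MTC 12 μg/mL: below toxic threshold.

8.3 μg/mL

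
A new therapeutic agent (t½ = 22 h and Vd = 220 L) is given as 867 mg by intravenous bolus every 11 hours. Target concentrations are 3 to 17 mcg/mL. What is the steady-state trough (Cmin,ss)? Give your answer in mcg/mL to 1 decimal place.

9.5 mcg/mL

k = ln2/t½ = ln2/22 ≈ 0.031507 h⁻¹; fraction remaining f = e^(−kτ) = e^(−0.031507×11) ≈ 0.7071.
At steady state, accumulation factor R = 1/(1 − e^(−kτ)) ≈ 3.4141.
Single-dose peak C₀ = D/Vd = 867/220 ≈ 3.941 mcg/mL.
Cmax,ss = C₀/(1 − f) ≈ 3.941/0.2929 ≈ 13.455 mcg/mL.
Steady-state trough Cmin,ss = Cmax,ss·f ≈ 13.455 × 0.7071 ≈ 9.514 mcg/mL.
Trough 9.5 mcg/mL vs MEC 3 mcg/mL: adequate.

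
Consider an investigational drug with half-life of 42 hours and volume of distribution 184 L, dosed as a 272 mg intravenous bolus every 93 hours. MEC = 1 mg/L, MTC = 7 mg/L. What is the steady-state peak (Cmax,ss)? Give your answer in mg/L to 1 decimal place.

1.9 mg/L

τ/t½ = 93/42 ≈ 2.2143, so fraction remaining f = (1/2)^(93/42) ≈ 0.2155.
At steady state, accumulation factor R = 1/(1 − e^(−kτ)) ≈ 1.2747.
Single-dose peak C₀ = D/Vd = 272/184 ≈ 1.478 mg/L.
Steady-state peak Cmax,ss = C₀·R ≈ 1.478 × 1.2747 ≈ 1.884 mg/L.
Peak 1.9 mg/L vs MTC 7 mg/L: below toxic threshold.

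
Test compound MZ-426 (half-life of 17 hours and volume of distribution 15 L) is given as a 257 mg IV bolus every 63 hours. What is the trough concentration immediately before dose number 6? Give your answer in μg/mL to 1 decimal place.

1.4 μg/mL

f = (1/2)^(τ/t½) = (1/2)^(63/17) ≈ 0.0766.
C₀ = D/Vd = 257/15 ≈ 17.133 μg/mL.
Before the 6th dose, 5 doses have been given. Superposition: Cmin = C₀·(f + f² + … + f^5).
≈ 17.133 × (0.0766 + 0.0059 + 0.0004 + 0.0000 + 0.0000) ≈ 17.133 × 0.0829 ≈ 1.420 μg/mL.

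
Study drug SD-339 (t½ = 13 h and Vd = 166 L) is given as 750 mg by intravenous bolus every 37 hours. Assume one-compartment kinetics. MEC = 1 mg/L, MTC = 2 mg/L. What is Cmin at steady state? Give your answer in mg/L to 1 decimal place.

0.7 mg/L

τ/t½ = 37/13 ≈ 2.8462, so fraction remaining f = (1/2)^(37/13) ≈ 0.1391.
Accumulation ratio R = 1/(1 − f) ≈ 1/0.8609 ≈ 1.1616.
Each bolus raises the concentration by D/Vd = 750/166 ≈ 4.518 mg/L.
Cmax,ss = C₀/(1 − f) ≈ 4.518/0.8609 ≈ 5.248 mg/L.
One interval later, Cmin,ss = Cmax,ss·e^(−kτ) ≈ 5.248 × 0.1391 ≈ 0.730 mg/L.
Trough 0.7 mg/L vs MEC 1 mg/L: subtherapeutic.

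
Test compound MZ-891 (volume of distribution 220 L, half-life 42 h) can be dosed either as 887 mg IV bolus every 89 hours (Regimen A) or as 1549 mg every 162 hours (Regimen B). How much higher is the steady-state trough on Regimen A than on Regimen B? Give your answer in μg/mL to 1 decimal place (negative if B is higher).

0.7 μg/mL

Regimen A: f = (1/2)^(89/42) ≈ 0.2302; Cmin,ss = (887/220)·f/(1−f) ≈ 1.206 μg/mL.
Regimen B: f = (1/2)^(162/42) ≈ 0.0690; Cmin,ss = (1549/220)·f/(1−f) ≈ 0.522 μg/mL.
Difference ≈ 1.206 − 0.522 ≈ 0.684 μg/mL.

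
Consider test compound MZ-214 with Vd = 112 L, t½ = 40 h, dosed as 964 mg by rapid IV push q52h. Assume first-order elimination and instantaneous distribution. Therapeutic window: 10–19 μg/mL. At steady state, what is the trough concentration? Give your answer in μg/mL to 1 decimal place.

5.9 μg/mL

k = ln2/t½ = ln2/40 ≈ 0.017329 h⁻¹; fraction remaining f = e^(−kτ) = e^(−0.017329×52) ≈ 0.4061.
At steady state, accumulation factor R = 1/(1 − e^(−kτ)) ≈ 1.6838.
Single-dose peak C₀ = D/Vd = 964/112 ≈ 8.607 μg/mL.
Cmax,ss = C₀/(1 − f) ≈ 8.607/0.5939 ≈ 14.492 μg/mL.
One interval later, Cmin,ss = Cmax,ss·e^(−kτ) ≈ 14.492 × 0.4061 ≈ 5.885 μg/mL.
Trough 5.9 μg/mL vs MEC 10 μg/mL: subtherapeutic.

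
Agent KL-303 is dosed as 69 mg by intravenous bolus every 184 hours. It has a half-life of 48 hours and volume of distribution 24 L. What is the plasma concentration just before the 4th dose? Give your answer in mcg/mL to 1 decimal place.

0.2 mcg/mL

f = (1/2)^(τ/t½) = (1/2)^(184/48) ≈ 0.0702.
C₀ = D/Vd = 69/24 ≈ 2.875 mcg/mL.
Before the 4th dose, 3 doses have been given. Superposition: Cmin = C₀·(f + f² + … + f^3).
≈ 2.875 × (0.0702 + 0.0049 + 0.0003) ≈ 2.875 × 0.0754 ≈ 0.217 mcg/mL.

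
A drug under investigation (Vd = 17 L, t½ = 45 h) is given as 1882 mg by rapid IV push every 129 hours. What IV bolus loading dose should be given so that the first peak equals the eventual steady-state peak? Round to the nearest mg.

f = (1/2)^(129/45) ≈ 0.137103; accumulation ratio R = 1/(1−f) ≈ 1.15889.
Loading dose to hit Cmax,ss on first dose: D_load = D_maint·R ≈ 1882 × 1.15889 ≈ 2181.03 mg.

2181 mg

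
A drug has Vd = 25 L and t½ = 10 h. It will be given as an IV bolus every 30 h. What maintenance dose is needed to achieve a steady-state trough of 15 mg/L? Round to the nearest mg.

τ/t½ = 30/10 ≈ 3, so f = (1/2)^(30/10) ≈ 0.125000.
Cmin,ss = (D/Vd)·f/(1−f), so D = Cmin,ss·Vd·(1−f)/f.
D = 15 × 25 × (1−f)/f ≈ 15 × 25 × 7.00000 ≈ 2625.00 mg.

2625 mg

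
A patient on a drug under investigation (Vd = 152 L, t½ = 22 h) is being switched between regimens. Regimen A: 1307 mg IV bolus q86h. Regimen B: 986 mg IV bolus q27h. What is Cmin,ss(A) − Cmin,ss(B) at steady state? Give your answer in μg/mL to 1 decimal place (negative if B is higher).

Regimen A: f = (1/2)^(86/22) ≈ 0.0666; Cmin,ss = (1307/152)·f/(1−f) ≈ 0.614 μg/mL.
Regimen B: f = (1/2)^(27/22) ≈ 0.4271; Cmin,ss = (986/152)·f/(1−f) ≈ 4.836 μg/mL.
Difference ≈ 0.614 − 4.836 ≈ -4.222 μg/mL.

-4.2 μg/mL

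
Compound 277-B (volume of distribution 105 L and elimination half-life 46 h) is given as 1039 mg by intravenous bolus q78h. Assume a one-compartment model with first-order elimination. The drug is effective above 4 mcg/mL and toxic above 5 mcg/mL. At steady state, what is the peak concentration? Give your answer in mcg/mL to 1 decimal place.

14.3 mcg/mL

τ/t½ = 78/46 ≈ 1.6957, so fraction remaining f = (1/2)^(78/46) ≈ 0.3087.
At steady state, accumulation factor R = 1/(1 − e^(−kτ)) ≈ 1.4465.
Single-dose peak C₀ = D/Vd = 1039/105 ≈ 9.895 mcg/mL.
Cmax,ss = C₀/(1 − f) ≈ 9.895/0.6913 ≈ 14.314 mcg/mL.
Peak 14.3 mcg/mL vs MTC 5 mcg/mL: exceeds toxic threshold.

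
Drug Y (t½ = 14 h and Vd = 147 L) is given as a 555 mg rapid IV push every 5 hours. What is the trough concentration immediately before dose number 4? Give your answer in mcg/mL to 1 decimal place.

7.0 mcg/mL

f = (1/2)^(τ/t½) = (1/2)^(5/14) ≈ 0.7807.
C₀ = D/Vd = 555/147 ≈ 3.776 mcg/mL.
Before the 4th dose, 3 doses have been given. Superposition: Cmin = C₀·(f + f² + … + f^3).
≈ 3.776 × (0.7807 + 0.6095 + 0.4758) ≈ 3.776 × 1.8660 ≈ 7.046 mcg/mL.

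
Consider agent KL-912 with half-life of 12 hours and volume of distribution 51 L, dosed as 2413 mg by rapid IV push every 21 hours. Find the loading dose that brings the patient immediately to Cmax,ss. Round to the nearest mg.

f = (1/2)^(21/12) ≈ 0.297302; accumulation ratio R = 1/(1−f) ≈ 1.42309.
Loading dose to hit Cmax,ss on first dose: D_load = D_maint·R ≈ 2413 × 1.42309 ≈ 3433.92 mg.

3434 mg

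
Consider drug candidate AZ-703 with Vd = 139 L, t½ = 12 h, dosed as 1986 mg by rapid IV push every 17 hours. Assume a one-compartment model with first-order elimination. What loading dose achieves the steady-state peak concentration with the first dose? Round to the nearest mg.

3175 mg

f = (1/2)^(17/12) ≈ 0.374577; accumulation ratio R = 1/(1−f) ≈ 1.59892.
Loading dose to hit Cmax,ss on first dose: D_load = D_maint·R ≈ 1986 × 1.59892 ≈ 3175.46 mg.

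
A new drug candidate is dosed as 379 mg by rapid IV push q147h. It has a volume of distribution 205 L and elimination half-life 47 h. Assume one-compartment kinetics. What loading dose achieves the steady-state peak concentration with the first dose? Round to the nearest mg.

428 mg

f = (1/2)^(147/47) ≈ 0.114414; accumulation ratio R = 1/(1−f) ≈ 1.12920.
Loading dose to hit Cmax,ss on first dose: D_load = D_maint·R ≈ 379 × 1.12920 ≈ 427.97 mg.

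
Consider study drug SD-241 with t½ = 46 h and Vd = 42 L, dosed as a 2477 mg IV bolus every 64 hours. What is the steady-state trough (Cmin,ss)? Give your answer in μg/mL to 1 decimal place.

36.3 μg/mL

Over one 64-h interval, 64/46 ≈ 1.3913 half-lives elapse, leaving f ≈ 0.3812 of each dose.
Single-dose peak C₀ = D/Vd = 2477/42 ≈ 58.976 μg/mL.
Steady-state trough Cmin,ss = C₀·f/(1−f) ≈ 58.976 × 0.3812/0.6188 ≈ 36.331 μg/mL.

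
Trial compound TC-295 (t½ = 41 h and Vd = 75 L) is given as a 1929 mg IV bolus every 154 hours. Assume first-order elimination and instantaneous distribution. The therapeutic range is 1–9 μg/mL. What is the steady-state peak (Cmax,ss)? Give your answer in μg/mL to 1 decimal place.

Over one 154-h interval, 154/41 ≈ 3.7561 half-lives elapse, leaving f ≈ 0.0740 of each dose.
At steady state, accumulation factor R = 1/(1 − e^(−kτ)) ≈ 1.0799.
Single-dose peak C₀ = D/Vd = 1929/75 ≈ 25.720 μg/mL.
Steady-state peak Cmax,ss = C₀·R ≈ 25.720 × 1.0799 ≈ 27.775 μg/mL.
Peak 27.8 μg/mL vs MTC 9 μg/mL: exceeds toxic threshold.

27.8 μg/mL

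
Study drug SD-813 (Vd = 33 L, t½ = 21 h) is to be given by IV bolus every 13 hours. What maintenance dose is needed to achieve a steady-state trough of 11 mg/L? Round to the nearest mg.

τ/t½ = 13/21 ≈ 0.61905, so f = (1/2)^(13/21) ≈ 0.651101.
Cmin,ss = (D/Vd)·f/(1−f), so D = Cmin,ss·Vd·(1−f)/f.
D = 11 × 33 × (1−f)/f ≈ 11 × 33 × 0.53586 ≈ 194.52 mg.

195 mg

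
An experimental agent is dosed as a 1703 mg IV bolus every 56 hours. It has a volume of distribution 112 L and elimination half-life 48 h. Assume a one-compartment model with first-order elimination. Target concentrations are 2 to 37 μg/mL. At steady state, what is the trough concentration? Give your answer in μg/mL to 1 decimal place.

12.2 μg/mL

k = ln2/t½ = ln2/48 ≈ 0.014441 h⁻¹; fraction remaining f = e^(−kτ) = e^(−0.014441×56) ≈ 0.4454.
Accumulation ratio R = 1/(1 − f) ≈ 1/0.5546 ≈ 1.8031.
Each bolus raises the concentration by D/Vd = 1703/112 ≈ 15.205 μg/mL.
Steady-state peak Cmax,ss = C₀·R ≈ 15.205 × 1.8031 ≈ 27.416 μg/mL.
One interval later, Cmin,ss = Cmax,ss·e^(−kτ) ≈ 27.416 × 0.4454 ≈ 12.211 μg/mL.
Trough 12.2 μg/mL vs MEC 2 μg/mL: adequate.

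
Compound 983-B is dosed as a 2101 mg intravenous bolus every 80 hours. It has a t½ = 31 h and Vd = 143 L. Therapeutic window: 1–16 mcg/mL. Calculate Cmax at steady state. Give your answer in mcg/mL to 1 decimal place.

Over one 80-h interval, 80/31 ≈ 2.5806 half-lives elapse, leaving f ≈ 0.1672 of each dose.
At steady state, accumulation factor R = 1/(1 − e^(−kτ)) ≈ 1.2008.
Each bolus raises the concentration by D/Vd = 2101/143 ≈ 14.692 mcg/mL.
Steady-state peak Cmax,ss = C₀·R ≈ 14.692 × 1.2008 ≈ 17.642 mcg/mL.
Peak 17.6 mcg/mL vs MTC 16 mcg/mL: exceeds toxic threshold.

17.6 mcg/mL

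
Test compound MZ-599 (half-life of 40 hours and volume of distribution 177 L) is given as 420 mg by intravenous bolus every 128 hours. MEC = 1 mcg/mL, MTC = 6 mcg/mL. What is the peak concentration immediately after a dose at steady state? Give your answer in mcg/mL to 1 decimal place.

k = ln2/t½ = ln2/40 ≈ 0.017329 h⁻¹; fraction remaining f = e^(−kτ) = e^(−0.017329×128) ≈ 0.1088.
At steady state, accumulation factor R = 1/(1 − e^(−kτ)) ≈ 1.1221.
Each bolus raises the concentration by D/Vd = 420/177 ≈ 2.373 mcg/mL.
Steady-state peak Cmax,ss = C₀·R ≈ 2.373 × 1.1221 ≈ 2.663 mcg/mL.
Peak 2.7 mcg/mL vs MTC 6 mcg/mL: below toxic threshold.

2.7 mcg/mL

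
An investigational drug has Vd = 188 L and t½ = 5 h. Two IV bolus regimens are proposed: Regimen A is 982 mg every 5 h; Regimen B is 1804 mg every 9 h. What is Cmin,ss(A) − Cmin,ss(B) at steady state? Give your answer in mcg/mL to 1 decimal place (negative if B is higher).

1.4 mcg/mL

Regimen A: f = (1/2)^(5/5) ≈ 0.5000; Cmin,ss = (982/188)·f/(1−f) ≈ 5.223 mcg/mL.
Regimen B: f = (1/2)^(9/5) ≈ 0.2872; Cmin,ss = (1804/188)·f/(1−f) ≈ 3.866 mcg/mL.
Difference ≈ 5.223 − 3.866 ≈ 1.357 mcg/mL.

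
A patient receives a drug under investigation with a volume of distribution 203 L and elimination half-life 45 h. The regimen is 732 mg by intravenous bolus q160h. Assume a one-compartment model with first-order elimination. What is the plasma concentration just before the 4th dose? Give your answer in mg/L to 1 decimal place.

f = (1/2)^(τ/t½) = (1/2)^(160/45) ≈ 0.0850.
C₀ = D/Vd = 732/203 ≈ 3.606 mg/L.
Before the 4th dose, 3 doses have been given. Superposition: Cmin = C₀·(f + f² + … + f^3).
≈ 3.606 × (0.0850 + 0.0072 + 0.0006) ≈ 3.606 × 0.0928 ≈ 0.335 mg/L.

0.3 mg/L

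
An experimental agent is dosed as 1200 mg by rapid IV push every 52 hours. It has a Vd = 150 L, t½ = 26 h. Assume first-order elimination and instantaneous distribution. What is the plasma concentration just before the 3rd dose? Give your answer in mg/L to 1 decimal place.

2.5 mg/L

f = (1/2)^(τ/t½) = (1/2)^(52/26) ≈ 0.2500.
C₀ = D/Vd = 1200/150 ≈ 8.000 mg/L.
Before the 3rd dose, 2 doses have been given. Superposition: Cmin = C₀·(f + f²).
≈ 8.000 × (0.2500 + 0.0625) ≈ 8.000 × 0.3125 ≈ 2.500 mg/L.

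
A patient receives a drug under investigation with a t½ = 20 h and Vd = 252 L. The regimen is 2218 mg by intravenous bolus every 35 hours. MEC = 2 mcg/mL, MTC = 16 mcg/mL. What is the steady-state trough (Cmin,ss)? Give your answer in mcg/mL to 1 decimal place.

τ/t½ = 35/20 ≈ 1.75, so fraction remaining f = (1/2)^(35/20) ≈ 0.2973.
Each bolus raises the concentration by D/Vd = 2218/252 ≈ 8.802 mcg/mL.
Steady-state trough Cmin,ss = C₀·f/(1−f) ≈ 8.802 × 0.2973/0.7027 ≈ 3.724 mcg/mL.
Trough 3.7 mcg/mL vs MEC 2 mcg/mL: adequate.

3.7 mcg/mL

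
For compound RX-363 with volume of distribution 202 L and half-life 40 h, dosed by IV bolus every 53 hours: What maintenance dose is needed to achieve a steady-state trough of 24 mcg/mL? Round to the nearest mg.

τ/t½ = 53/40 ≈ 1.325, so f = (1/2)^(53/40) ≈ 0.399149.
Cmin,ss = (D/Vd)·f/(1−f), so D = Cmin,ss·Vd·(1−f)/f.
D = 24 × 202 × (1−f)/f ≈ 24 × 202 × 1.50533 ≈ 7297.84 mg.

7298 mg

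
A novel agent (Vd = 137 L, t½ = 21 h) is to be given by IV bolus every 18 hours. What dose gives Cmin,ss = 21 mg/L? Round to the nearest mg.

2335 mg

τ/t½ = 18/21 ≈ 0.85714, so f = (1/2)^(18/21) ≈ 0.552045.
Cmin,ss = (D/Vd)·f/(1−f), so D = Cmin,ss·Vd·(1−f)/f.
D = 21 × 137 × (1−f)/f ≈ 21 × 137 × 0.81145 ≈ 2334.54 mg.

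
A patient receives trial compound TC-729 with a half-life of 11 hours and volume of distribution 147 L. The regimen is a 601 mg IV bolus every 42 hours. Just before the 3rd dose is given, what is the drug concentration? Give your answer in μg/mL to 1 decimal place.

f = (1/2)^(τ/t½) = (1/2)^(42/11) ≈ 0.0709.
C₀ = D/Vd = 601/147 ≈ 4.088 μg/mL.
Before the 3rd dose, 2 doses have been given. Superposition: Cmin = C₀·(f + f²).
≈ 4.088 × (0.0709 + 0.0050) ≈ 4.088 × 0.0759 ≈ 0.310 μg/mL.

0.3 μg/mL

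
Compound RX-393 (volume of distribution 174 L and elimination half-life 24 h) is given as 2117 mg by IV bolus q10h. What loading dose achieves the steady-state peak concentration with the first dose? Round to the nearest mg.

f = (1/2)^(10/24) ≈ 0.749154; accumulation ratio R = 1/(1−f) ≈ 3.98651.
Loading dose to hit Cmax,ss on first dose: D_load = D_maint·R ≈ 2117 × 3.98651 ≈ 8439.44 mg.

8439 mg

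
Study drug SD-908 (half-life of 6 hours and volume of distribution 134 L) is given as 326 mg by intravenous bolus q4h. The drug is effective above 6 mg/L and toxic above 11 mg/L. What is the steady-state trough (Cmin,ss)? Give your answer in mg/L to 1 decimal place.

4.1 mg/L

k = ln2/t½ = ln2/6 ≈ 0.115525 h⁻¹; fraction remaining f = e^(−kτ) = e^(−0.115525×4) ≈ 0.6300.
Accumulation ratio R = 1/(1 − f) ≈ 1/0.3700 ≈ 2.7027.
Each bolus raises the concentration by D/Vd = 326/134 ≈ 2.433 mg/L.
Steady-state peak Cmax,ss = C₀·R ≈ 2.433 × 2.7027 ≈ 6.576 mg/L.
One interval later, Cmin,ss = Cmax,ss·e^(−kτ) ≈ 6.576 × 0.6300 ≈ 4.143 mg/L.
Trough 4.1 mg/L vs MEC 6 mg/L: subtherapeutic.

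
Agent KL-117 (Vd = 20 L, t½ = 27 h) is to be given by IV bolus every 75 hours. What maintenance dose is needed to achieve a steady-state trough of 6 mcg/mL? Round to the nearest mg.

703 mg

τ/t½ = 75/27 ≈ 2.7778, so f = (1/2)^(75/27) ≈ 0.145816.
Cmin,ss = (D/Vd)·f/(1−f), so D = Cmin,ss·Vd·(1−f)/f.
D = 6 × 20 × (1−f)/f ≈ 6 × 20 × 5.85796 ≈ 702.96 mg.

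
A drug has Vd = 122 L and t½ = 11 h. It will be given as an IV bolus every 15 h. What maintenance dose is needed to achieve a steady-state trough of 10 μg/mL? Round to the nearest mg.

1919 mg

τ/t½ = 15/11 ≈ 1.3636, so f = (1/2)^(15/11) ≈ 0.388602.
Cmin,ss = (D/Vd)·f/(1−f), so D = Cmin,ss·Vd·(1−f)/f.
D = 10 × 122 × (1−f)/f ≈ 10 × 122 × 1.57333 ≈ 1919.46 mg.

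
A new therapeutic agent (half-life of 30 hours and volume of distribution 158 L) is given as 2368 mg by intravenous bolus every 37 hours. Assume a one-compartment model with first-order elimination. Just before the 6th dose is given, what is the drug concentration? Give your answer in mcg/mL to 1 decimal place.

10.9 mcg/mL

f = (1/2)^(τ/t½) = (1/2)^(37/30) ≈ 0.4253.
C₀ = D/Vd = 2368/158 ≈ 14.987 mcg/mL.
Before the 6th dose, 5 doses have been given. Superposition: Cmin = C₀·(f + f² + … + f^5).
≈ 14.987 × (0.4253 + 0.1809 + 0.0769 + 0.0327 + 0.0139) ≈ 14.987 × 0.7297 ≈ 10.936 mcg/mL.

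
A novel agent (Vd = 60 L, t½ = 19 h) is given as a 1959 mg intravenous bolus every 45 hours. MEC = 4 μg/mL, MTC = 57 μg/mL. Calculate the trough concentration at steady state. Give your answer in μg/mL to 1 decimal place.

τ/t½ = 45/19 ≈ 2.3684, so fraction remaining f = (1/2)^(45/19) ≈ 0.1937.
At steady state, accumulation factor R = 1/(1 − e^(−kτ)) ≈ 1.2402.
Each bolus raises the concentration by D/Vd = 1959/60 ≈ 32.650 μg/mL.
Steady-state peak Cmax,ss = C₀·R ≈ 32.650 × 1.2402 ≈ 40.493 μg/mL.
One interval later, Cmin,ss = Cmax,ss·e^(−kτ) ≈ 40.493 × 0.1937 ≈ 7.843 μg/mL.
Trough 7.8 μg/mL vs MEC 4 μg/mL: adequate.

7.8 μg/mL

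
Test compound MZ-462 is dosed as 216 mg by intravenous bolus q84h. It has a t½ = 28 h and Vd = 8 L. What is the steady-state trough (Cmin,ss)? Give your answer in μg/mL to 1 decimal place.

3.9 μg/mL

The dosing interval is 3 half-lives, so f = 2^(−3) = 0.125.
Accumulation ratio R = 1/(1 − f) = 1/0.875 = 8/7.
Single-dose peak C₀ = D/Vd = 216/8 = 27 μg/mL.
Steady-state peak Cmax,ss = C₀·R = 27 × 8/7 ≈ 30.857 μg/mL.
Steady-state trough Cmin,ss = Cmax,ss·f ≈ 30.857 × 0.125 ≈ 3.857 μg/mL.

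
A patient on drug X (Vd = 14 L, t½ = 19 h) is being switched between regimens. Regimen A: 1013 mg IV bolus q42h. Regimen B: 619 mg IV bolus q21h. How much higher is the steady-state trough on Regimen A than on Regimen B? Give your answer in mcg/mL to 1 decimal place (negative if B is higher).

-18.5 mcg/mL

Regimen A: f = (1/2)^(42/19) ≈ 0.2161; Cmin,ss = (1013/14)·f/(1−f) ≈ 19.947 mcg/mL.
Regimen B: f = (1/2)^(21/19) ≈ 0.4648; Cmin,ss = (619/14)·f/(1−f) ≈ 38.398 mcg/mL.
Difference ≈ 19.947 − 38.398 ≈ -18.451 mcg/mL.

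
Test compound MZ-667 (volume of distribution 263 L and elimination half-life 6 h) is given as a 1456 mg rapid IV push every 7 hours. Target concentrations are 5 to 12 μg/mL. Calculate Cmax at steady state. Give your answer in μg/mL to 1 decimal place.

10.0 μg/mL

k = ln2/t½ = ln2/6 ≈ 0.115525 h⁻¹; fraction remaining f = e^(−kτ) = e^(−0.115525×7) ≈ 0.4454.
Accumulation ratio R = 1/(1 − f) ≈ 1/0.5546 ≈ 1.8031.
Single-dose peak C₀ = D/Vd = 1456/263 ≈ 5.536 μg/mL.
Cmax,ss = C₀/(1 − f) ≈ 5.536/0.5546 ≈ 9.982 μg/mL.
Peak 10.0 μg/mL vs MTC 12 μg/mL: below toxic threshold.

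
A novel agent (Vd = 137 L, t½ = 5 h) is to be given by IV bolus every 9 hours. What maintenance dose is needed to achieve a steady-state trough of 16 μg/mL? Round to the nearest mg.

5441 mg

τ/t½ = 9/5 ≈ 1.8, so f = (1/2)^(9/5) ≈ 0.287175.
Cmin,ss = (D/Vd)·f/(1−f), so D = Cmin,ss·Vd·(1−f)/f.
D = 16 × 137 × (1−f)/f ≈ 16 × 137 × 2.48220 ≈ 5440.98 mg.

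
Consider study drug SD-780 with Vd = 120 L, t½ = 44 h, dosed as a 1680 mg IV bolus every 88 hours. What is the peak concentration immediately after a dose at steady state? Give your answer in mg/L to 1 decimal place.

18.7 mg/L

The dosing interval is 2 half-lives, so f = 2^(−2) = 0.25.
At steady state, R = 1/(1 − 0.25) = 4/3.
Single-dose peak C₀ = D/Vd = 1680/120 = 14 mg/L.
Steady-state peak Cmax,ss = C₀·R = 14 × 4/3 ≈ 18.667 mg/L.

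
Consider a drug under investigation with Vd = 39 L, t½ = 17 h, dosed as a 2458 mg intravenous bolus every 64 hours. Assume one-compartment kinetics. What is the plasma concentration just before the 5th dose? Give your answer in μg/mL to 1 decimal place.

f = (1/2)^(τ/t½) = (1/2)^(64/17) ≈ 0.0736.
C₀ = D/Vd = 2458/39 ≈ 63.026 μg/mL.
Before the 5th dose, 4 doses have been given. Superposition: Cmin = C₀·(f + f² + … + f^4).
≈ 63.026 × (0.0736 + 0.0054 + 0.0004 + 0.0000) ≈ 63.026 × 0.0794 ≈ 5.004 μg/mL.

5.0 μg/mL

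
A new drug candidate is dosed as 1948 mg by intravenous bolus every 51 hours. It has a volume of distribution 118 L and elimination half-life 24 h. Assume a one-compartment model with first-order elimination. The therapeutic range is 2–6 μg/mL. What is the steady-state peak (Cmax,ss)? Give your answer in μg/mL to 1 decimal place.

21.4 μg/mL

Over one 51-h interval, 51/24 ≈ 2.125 half-lives elapse, leaving f ≈ 0.2293 of each dose.
Accumulation ratio R = 1/(1 − f) ≈ 1/0.7707 ≈ 1.2975.
Single-dose peak C₀ = D/Vd = 1948/118 ≈ 16.508 μg/mL.
Cmax,ss = C₀/(1 − f) ≈ 16.508/0.7707 ≈ 21.419 μg/mL.
Peak 21.4 μg/mL vs MTC 6 μg/mL: exceeds toxic threshold.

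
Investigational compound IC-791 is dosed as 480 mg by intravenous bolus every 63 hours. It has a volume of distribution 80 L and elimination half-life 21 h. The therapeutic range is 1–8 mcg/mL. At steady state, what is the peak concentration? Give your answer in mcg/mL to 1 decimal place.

6.9 mcg/mL

The dosing interval is 3 half-lives, so f = 2^(−3) = 0.125.
Accumulation ratio R = 1/(1 − f) = 1/0.875 = 8/7.
Single-dose peak C₀ = D/Vd = 480/80 = 6 mcg/mL.
Steady-state peak Cmax,ss = C₀·R = 6 × 8/7 ≈ 6.857 mcg/mL.
Peak 6.9 mcg/mL vs MTC 8 mcg/mL: below toxic threshold.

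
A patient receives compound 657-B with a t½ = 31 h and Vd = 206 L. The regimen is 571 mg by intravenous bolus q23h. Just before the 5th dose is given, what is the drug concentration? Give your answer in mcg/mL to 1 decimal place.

f = (1/2)^(τ/t½) = (1/2)^(23/31) ≈ 0.5979.
C₀ = D/Vd = 571/206 ≈ 2.772 mcg/mL.
Before the 5th dose, 4 doses have been given. Superposition: Cmin = C₀·(f + f² + … + f^4).
≈ 2.772 × (0.5979 + 0.3575 + 0.2137 + 0.1278) ≈ 2.772 × 1.2969 ≈ 3.595 mcg/mL.

3.6 mcg/mL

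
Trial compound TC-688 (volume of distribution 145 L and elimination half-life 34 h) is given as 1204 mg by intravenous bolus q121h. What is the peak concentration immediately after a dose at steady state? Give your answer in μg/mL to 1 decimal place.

Over one 121-h interval, 121/34 ≈ 3.5588 half-lives elapse, leaving f ≈ 0.0849 of each dose.
Accumulation ratio R = 1/(1 − f) ≈ 1/0.9151 ≈ 1.0928.
Each bolus raises the concentration by D/Vd = 1204/145 ≈ 8.303 μg/mL.
Steady-state peak Cmax,ss = C₀·R ≈ 8.303 × 1.0928 ≈ 9.074 μg/mL.

9.1 μg/mL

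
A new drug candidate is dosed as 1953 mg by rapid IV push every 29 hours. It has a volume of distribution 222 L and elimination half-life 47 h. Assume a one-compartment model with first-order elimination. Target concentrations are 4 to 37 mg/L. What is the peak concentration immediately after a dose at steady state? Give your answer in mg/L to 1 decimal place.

τ/t½ = 29/47 ≈ 0.61702, so fraction remaining f = (1/2)^(29/47) ≈ 0.6520.
At steady state, accumulation factor R = 1/(1 − e^(−kτ)) ≈ 2.8736.
Each bolus raises the concentration by D/Vd = 1953/222 ≈ 8.797 mg/L.
Steady-state peak Cmax,ss = C₀·R ≈ 8.797 × 2.8736 ≈ 25.279 mg/L.
Peak 25.3 mg/L vs MTC 37 mg/L: below toxic threshold.

25.3 mg/L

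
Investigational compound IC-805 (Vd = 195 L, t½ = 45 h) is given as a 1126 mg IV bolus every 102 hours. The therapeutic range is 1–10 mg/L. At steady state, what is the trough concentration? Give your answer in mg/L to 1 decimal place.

τ/t½ = 102/45 ≈ 2.2667, so fraction remaining f = (1/2)^(102/45) ≈ 0.2078.
Single-dose peak C₀ = D/Vd = 1126/195 ≈ 5.774 mg/L.
Steady-state trough Cmin,ss = C₀·f/(1−f) ≈ 5.774 × 0.2078/0.7922 ≈ 1.515 mg/L.
Trough 1.5 mg/L vs MEC 1 mg/L: adequate.

1.5 mg/L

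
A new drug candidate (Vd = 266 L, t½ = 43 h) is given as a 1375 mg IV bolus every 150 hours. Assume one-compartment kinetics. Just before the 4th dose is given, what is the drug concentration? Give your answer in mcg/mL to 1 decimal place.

0.5 mcg/mL

f = (1/2)^(τ/t½) = (1/2)^(150/43) ≈ 0.0891.
C₀ = D/Vd = 1375/266 ≈ 5.169 mcg/mL.
Before the 4th dose, 3 doses have been given. Superposition: Cmin = C₀·(f + f² + … + f^3).
≈ 5.169 × (0.0891 + 0.0079 + 0.0007) ≈ 5.169 × 0.0977 ≈ 0.505 mcg/mL.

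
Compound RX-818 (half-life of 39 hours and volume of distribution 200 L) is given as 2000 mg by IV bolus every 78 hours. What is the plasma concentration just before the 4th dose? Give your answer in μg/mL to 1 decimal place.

f = (1/2)^(τ/t½) = (1/2)^(78/39) ≈ 0.2500.
C₀ = D/Vd = 2000/200 ≈ 10.000 μg/mL.
Before the 4th dose, 3 doses have been given. Superposition: Cmin = C₀·(f + f² + … + f^3).
≈ 10.000 × (0.2500 + 0.0625 + 0.0156) ≈ 10.000 × 0.3281 ≈ 3.281 μg/mL.

3.3 μg/mL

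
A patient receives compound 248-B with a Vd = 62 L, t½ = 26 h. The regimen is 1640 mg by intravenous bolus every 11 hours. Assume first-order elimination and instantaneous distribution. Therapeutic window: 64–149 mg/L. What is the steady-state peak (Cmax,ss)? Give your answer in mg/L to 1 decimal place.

104.1 mg/L

k = ln2/t½ = ln2/26 ≈ 0.026660 h⁻¹; fraction remaining f = e^(−kτ) = e^(−0.026660×11) ≈ 0.7458.
At steady state, accumulation factor R = 1/(1 − e^(−kτ)) ≈ 3.9339.
Single-dose peak C₀ = D/Vd = 1640/62 ≈ 26.452 mg/L.
Steady-state peak Cmax,ss = C₀·R ≈ 26.452 × 3.9339 ≈ 104.060 mg/L.
Peak 104.1 mg/L vs MTC 149 mg/L: below toxic threshold.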